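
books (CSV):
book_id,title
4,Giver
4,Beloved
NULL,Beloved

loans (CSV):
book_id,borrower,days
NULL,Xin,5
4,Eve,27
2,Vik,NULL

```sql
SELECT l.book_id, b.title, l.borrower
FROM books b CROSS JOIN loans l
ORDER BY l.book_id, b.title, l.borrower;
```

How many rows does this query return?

9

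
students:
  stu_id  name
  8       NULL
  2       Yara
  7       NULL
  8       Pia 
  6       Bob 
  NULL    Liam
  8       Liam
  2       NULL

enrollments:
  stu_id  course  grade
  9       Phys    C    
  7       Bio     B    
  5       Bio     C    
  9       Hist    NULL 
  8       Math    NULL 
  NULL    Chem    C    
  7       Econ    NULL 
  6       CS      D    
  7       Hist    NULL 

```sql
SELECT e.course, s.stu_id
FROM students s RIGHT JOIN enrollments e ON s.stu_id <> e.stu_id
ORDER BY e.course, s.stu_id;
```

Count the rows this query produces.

RIGHT JOIN keeps every row from `enrollments`; unmatched rows get NULL for `students`'s columns.
Matching on s.stu_id <> e.stu_id. A NULL in a compared column never satisfies the condition.
Matched pairs: 49; unmatched e rows kept: 1.
Total: 49 matched + 1 padded = 50 rows.

50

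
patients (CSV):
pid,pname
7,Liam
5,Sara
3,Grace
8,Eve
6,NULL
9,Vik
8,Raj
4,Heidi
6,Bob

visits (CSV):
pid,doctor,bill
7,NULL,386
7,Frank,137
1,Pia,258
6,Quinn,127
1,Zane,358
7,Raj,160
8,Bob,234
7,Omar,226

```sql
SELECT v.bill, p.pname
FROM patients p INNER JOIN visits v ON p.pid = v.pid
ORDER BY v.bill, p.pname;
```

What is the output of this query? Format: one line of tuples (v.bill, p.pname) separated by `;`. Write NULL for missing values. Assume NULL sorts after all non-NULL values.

(127, Bob); (127, NULL); (137, Liam); (160, Liam); (226, Liam); (234, Eve); (234, Raj); (386, Liam)

INNER JOIN keeps only pairs where the ON condition holds.
Matching on p.pid = v.pid.
- pid=7: 4 matching v row(s), so 4 row(s) emitted.
- pid=5: no matching v row, dropped.
- pid=3: no matching v row, dropped.
- pid=8: 1 matching v row(s), so 1 row(s) emitted.
- pid=6: 1 matching v row(s), so 1 row(s) emitted.
- pid=9: no matching v row, dropped.
- pid=8: 1 matching v row(s), so 1 row(s) emitted.
- pid=4: no matching v row, dropped.
- pid=6: 1 matching v row(s), so 1 row(s) emitted.
After projecting and ordering:
v.bill | p.pname
127 | Bob
127 | NULL
137 | Liam
160 | Liam
226 | Liam
234 | Eve
234 | Raj
386 | Liam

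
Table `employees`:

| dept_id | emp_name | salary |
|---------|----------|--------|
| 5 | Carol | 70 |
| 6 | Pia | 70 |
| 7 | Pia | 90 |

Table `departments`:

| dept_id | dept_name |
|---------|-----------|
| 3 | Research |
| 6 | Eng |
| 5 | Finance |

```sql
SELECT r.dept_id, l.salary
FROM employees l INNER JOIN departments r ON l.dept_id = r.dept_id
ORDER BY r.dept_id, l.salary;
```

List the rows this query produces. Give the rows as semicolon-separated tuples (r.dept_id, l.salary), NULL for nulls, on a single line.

INNER JOIN keeps only pairs where the ON condition holds.
Matching on l.dept_id = r.dept_id.
- l (dept_id=5) pairs with 1 row(s) of r.
- l (dept_id=6) pairs with 1 row(s) of r.
- l (dept_id=7) has no partner → excluded.
After projecting and ordering:
r.dept_id | l.salary
5 | 70
6 | 70

(5, 70); (6, 70)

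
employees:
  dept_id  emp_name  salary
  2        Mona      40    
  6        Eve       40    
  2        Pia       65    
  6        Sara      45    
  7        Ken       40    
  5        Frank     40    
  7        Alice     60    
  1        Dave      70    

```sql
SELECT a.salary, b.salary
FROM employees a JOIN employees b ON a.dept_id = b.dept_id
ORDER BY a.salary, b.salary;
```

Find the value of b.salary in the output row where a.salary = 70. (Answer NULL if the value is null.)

INNER JOIN keeps only pairs where the ON condition holds.
Matching on a.dept_id = b.dept_id.
Matched pairs: 14.

70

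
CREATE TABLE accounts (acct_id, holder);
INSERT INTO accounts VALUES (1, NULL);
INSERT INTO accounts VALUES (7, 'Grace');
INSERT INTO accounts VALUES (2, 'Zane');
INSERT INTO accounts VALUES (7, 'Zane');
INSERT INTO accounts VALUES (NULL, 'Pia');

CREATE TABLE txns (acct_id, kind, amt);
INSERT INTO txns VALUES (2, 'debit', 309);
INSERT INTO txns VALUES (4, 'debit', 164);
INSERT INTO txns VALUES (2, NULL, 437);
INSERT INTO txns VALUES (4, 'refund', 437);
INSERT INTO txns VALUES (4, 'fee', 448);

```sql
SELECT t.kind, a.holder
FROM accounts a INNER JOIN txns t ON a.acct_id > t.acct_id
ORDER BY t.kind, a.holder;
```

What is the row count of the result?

10

INNER JOIN keeps only pairs where the ON condition holds.
Matching on a.acct_id > t.acct_id. A NULL in a compared column never satisfies the condition.
- a (acct_id=1) has no partner → excluded.
- a (acct_id=7) pairs with 5 row(s) of t.
- a (acct_id=2) has no partner → excluded.
- a (acct_id=7) pairs with 5 row(s) of t.
- a (acct_id=NULL) has no partner → excluded.
Total: 10 rows.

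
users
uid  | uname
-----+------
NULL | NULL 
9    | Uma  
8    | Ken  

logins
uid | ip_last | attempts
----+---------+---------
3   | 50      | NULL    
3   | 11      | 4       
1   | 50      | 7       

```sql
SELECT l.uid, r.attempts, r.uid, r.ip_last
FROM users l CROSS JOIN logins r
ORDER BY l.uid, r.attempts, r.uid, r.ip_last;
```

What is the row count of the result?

9

CROSS JOIN pairs every row of `users` with every row of `logins`: 3 × 3 = 9 rows.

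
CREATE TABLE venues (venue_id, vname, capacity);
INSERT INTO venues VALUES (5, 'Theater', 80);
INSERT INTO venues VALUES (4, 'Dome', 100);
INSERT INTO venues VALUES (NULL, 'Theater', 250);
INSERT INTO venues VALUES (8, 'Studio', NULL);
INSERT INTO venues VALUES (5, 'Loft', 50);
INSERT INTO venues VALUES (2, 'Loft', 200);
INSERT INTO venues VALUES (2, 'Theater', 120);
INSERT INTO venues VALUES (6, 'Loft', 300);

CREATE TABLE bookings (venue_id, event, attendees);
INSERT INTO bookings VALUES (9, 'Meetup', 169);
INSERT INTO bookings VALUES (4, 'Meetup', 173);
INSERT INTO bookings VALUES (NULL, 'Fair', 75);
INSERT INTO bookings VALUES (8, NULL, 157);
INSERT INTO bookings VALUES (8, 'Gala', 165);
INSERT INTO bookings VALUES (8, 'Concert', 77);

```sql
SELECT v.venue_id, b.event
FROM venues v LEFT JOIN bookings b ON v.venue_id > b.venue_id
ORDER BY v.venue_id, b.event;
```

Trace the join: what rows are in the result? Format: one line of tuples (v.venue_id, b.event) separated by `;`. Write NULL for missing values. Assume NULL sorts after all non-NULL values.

(2, NULL); (2, NULL); (4, NULL); (5, Meetup); (5, Meetup); (6, Meetup); (8, Meetup); (NULL, NULL)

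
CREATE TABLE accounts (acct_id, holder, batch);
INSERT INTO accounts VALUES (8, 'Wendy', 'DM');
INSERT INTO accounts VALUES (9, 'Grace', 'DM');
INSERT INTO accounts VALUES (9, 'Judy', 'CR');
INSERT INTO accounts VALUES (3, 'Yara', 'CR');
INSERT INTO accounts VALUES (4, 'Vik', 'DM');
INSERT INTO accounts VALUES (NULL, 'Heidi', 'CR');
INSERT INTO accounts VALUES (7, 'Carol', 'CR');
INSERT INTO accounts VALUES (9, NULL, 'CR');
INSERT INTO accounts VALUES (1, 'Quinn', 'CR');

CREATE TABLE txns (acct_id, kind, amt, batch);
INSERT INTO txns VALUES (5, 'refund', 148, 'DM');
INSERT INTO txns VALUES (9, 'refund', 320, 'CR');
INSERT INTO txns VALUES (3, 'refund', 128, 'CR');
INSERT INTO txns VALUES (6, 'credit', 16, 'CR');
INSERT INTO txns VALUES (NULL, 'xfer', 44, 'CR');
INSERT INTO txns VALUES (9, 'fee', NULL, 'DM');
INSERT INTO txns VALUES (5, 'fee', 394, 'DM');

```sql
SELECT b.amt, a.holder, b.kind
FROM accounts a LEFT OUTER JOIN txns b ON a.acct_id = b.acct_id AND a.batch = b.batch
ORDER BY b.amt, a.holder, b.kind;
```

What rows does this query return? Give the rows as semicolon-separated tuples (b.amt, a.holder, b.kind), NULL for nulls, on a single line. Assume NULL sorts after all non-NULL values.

(128, Yara, refund); (320, Judy, refund); (320, NULL, refund); (NULL, Carol, NULL); (NULL, Grace, fee); (NULL, Heidi, NULL); (NULL, Quinn, NULL); (NULL, Vik, NULL); (NULL, Wendy, NULL)

LEFT JOIN keeps every row from `accounts`; unmatched rows get NULL for `txns`'s columns.
Matching on a.acct_id = b.acct_id AND a.batch = b.batch. A NULL in a compared column never satisfies the condition.
Matched pairs: 4; unmatched a rows kept: 5.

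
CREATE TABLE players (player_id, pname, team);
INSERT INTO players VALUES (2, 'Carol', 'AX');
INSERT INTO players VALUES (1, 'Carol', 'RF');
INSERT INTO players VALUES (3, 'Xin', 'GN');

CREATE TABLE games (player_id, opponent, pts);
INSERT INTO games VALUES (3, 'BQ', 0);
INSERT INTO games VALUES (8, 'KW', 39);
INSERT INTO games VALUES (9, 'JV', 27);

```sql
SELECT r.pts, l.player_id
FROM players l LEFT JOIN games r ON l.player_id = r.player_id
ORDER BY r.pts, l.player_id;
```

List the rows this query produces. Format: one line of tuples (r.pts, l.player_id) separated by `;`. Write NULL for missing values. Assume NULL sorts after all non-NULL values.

(0, 3); (NULL, 1); (NULL, 2)

LEFT JOIN keeps every row from `players`; unmatched rows get NULL for `games`'s columns.
Matching on l.player_id = r.player_id.
- l (player_id=2) has no partner → padded with NULL.
- l (player_id=1) has no partner → padded with NULL.
- l (player_id=3) pairs with 1 row(s) of r.
After projecting and ordering:
r.pts | l.player_id
0 | 3
NULL | 1
NULL | 2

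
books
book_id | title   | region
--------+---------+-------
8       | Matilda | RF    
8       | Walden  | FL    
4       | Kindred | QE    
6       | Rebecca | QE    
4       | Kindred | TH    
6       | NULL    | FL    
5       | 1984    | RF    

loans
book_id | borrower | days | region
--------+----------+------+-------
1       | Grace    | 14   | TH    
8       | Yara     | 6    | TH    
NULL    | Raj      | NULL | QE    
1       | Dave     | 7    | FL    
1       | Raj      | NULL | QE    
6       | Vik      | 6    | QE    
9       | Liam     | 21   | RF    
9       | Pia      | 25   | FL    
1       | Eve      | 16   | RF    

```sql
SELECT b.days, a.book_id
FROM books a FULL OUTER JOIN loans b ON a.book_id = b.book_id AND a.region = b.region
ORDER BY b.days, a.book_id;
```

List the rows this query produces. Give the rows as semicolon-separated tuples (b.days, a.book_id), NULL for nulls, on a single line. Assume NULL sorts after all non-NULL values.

(6, 6); (6, NULL); (7, NULL); (14, NULL); (16, NULL); (21, NULL); (25, NULL); (NULL, 4); (NULL, 4); (NULL, 5); (NULL, 6); (NULL, 8); (NULL, 8); (NULL, NULL); (NULL, NULL)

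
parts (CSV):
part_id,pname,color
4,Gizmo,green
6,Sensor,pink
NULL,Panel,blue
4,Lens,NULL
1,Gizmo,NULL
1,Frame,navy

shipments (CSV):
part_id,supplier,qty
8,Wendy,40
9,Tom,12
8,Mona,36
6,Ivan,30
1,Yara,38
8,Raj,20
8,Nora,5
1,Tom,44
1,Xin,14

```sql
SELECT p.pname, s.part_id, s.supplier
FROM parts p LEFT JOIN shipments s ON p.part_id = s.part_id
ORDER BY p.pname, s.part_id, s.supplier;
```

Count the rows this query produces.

10

LEFT JOIN keeps every row from `parts`; unmatched rows get NULL for `shipments`'s columns.
Matching on p.part_id = s.part_id. A NULL in a compared column never satisfies the condition.
- p row (part_id=4): no match → kept, s columns NULL.
- p row (part_id=6): matches 1 s row(s) → 1 output row(s).
- p row (part_id=NULL): no match → kept, s columns NULL.
- p row (part_id=4): no match → kept, s columns NULL.
- p row (part_id=1): matches 3 s row(s) → 3 output row(s).
- p row (part_id=1): matches 3 s row(s) → 3 output row(s).
Total: 7 matched + 3 padded = 10 rows.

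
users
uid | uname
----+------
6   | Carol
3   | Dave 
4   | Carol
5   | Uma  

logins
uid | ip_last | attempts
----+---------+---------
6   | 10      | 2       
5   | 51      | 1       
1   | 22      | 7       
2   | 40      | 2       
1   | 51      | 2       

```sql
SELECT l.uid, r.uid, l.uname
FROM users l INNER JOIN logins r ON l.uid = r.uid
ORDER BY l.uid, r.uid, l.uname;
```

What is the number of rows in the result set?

2

INNER JOIN keeps only pairs where the ON condition holds.
Matching on l.uid = r.uid.
- l[0] uid=6 → 1 match(es) in r → 1 row(s).
- l[1] uid=3 → no match; dropped.
- l[2] uid=4 → no match; dropped.
- l[3] uid=5 → 1 match(es) in r → 1 row(s).
Total: 2 rows.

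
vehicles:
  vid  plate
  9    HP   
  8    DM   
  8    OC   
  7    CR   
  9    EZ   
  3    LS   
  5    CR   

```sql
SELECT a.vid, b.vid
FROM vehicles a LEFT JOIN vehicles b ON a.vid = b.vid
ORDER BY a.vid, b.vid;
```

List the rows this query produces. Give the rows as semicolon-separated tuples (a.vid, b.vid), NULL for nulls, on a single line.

LEFT JOIN keeps every row from `vehicles a`; unmatched rows get NULL for `vehicles b`'s columns.
Matching on a.vid = b.vid.
Matched pairs: 11; unmatched a rows kept: 0.

(3, 3); (5, 5); (7, 7); (8, 8); (8, 8); (8, 8); (8, 8); (9, 9); (9, 9); (9, 9); (9, 9)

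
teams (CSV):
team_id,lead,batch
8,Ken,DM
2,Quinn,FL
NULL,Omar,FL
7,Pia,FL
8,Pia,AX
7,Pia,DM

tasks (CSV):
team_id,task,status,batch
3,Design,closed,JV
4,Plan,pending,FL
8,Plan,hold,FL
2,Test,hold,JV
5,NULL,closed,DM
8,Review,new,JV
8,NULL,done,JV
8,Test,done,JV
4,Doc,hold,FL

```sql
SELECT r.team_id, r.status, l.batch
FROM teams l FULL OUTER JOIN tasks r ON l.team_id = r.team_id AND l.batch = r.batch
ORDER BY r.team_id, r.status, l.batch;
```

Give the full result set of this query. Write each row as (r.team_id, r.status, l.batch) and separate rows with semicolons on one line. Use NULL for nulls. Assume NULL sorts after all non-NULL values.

FULL OUTER JOIN keeps every row from both sides; unmatched rows get NULL for the other side's columns.
Matching on l.team_id = r.team_id AND l.batch = r.batch. A NULL in a compared column never satisfies the condition.
Matched pairs: 0; unmatched l rows kept: 6; unmatched r rows kept: 9.

(2, hold, NULL); (3, closed, NULL); (4, hold, NULL); (4, pending, NULL); (5, closed, NULL); (8, done, NULL); (8, done, NULL); (8, hold, NULL); (8, new, NULL); (NULL, NULL, AX); (NULL, NULL, DM); (NULL, NULL, DM); (NULL, NULL, FL); (NULL, NULL, FL); (NULL, NULL, FL)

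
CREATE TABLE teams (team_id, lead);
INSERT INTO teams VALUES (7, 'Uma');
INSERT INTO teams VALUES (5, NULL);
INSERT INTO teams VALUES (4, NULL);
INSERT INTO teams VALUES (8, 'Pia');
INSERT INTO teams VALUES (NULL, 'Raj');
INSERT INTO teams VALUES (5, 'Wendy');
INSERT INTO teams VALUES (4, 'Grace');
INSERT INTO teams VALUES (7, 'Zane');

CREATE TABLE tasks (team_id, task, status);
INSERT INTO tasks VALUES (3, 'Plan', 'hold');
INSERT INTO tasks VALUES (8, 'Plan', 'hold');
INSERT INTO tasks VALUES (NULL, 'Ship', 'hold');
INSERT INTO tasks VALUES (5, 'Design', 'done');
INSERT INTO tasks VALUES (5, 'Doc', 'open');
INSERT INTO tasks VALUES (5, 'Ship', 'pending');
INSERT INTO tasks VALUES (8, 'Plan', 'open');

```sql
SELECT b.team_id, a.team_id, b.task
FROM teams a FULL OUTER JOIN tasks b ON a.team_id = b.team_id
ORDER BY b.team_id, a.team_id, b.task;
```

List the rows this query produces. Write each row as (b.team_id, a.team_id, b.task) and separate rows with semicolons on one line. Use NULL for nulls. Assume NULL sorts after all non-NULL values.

(3, NULL, Plan); (5, 5, Design); (5, 5, Design); (5, 5, Doc); (5, 5, Doc); (5, 5, Ship); (5, 5, Ship); (8, 8, Plan); (8, 8, Plan); (NULL, 4, NULL); (NULL, 4, NULL); (NULL, 7, NULL); (NULL, 7, NULL); (NULL, NULL, Ship); (NULL, NULL, NULL)

FULL OUTER JOIN keeps every row from both sides; unmatched rows get NULL for the other side's columns.
Matching on a.team_id = b.team_id. A NULL in a compared column never satisfies the condition.
Matched pairs: 8; unmatched a rows kept: 5; unmatched b rows kept: 2.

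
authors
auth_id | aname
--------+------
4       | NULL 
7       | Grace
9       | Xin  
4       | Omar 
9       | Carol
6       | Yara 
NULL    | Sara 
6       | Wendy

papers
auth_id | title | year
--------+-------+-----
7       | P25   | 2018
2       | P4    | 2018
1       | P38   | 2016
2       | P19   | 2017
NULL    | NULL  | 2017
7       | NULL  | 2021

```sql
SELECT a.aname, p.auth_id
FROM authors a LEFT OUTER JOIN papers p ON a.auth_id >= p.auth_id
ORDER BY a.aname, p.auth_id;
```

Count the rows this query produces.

LEFT JOIN keeps every row from `authors`; unmatched rows get NULL for `papers`'s columns.
Matching on a.auth_id >= p.auth_id. A NULL in a compared column never satisfies the condition.
Matched pairs: 27; unmatched a rows kept: 1.
Total: 27 matched + 1 padded = 28 rows.

28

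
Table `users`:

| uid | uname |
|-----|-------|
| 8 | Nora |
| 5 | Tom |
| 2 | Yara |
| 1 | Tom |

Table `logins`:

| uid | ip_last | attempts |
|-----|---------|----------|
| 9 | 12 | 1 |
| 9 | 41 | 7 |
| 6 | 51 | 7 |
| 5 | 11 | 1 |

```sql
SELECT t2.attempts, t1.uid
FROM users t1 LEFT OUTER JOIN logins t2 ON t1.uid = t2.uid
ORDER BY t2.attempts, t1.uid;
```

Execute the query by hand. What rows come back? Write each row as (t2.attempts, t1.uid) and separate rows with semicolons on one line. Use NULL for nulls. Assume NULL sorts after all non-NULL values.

(1, 5); (NULL, 1); (NULL, 2); (NULL, 8)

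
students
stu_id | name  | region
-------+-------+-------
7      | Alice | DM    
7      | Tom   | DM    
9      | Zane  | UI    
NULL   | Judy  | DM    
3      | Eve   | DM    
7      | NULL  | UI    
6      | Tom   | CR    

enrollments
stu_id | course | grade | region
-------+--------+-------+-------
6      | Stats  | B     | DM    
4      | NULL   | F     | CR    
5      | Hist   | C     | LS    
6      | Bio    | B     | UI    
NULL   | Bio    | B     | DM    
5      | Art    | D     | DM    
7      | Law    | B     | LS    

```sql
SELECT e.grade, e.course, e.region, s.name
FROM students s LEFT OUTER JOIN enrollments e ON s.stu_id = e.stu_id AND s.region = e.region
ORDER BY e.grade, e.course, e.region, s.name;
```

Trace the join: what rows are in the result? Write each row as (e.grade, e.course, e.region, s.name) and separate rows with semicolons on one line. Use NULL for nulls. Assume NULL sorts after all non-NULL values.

(NULL, NULL, NULL, Alice); (NULL, NULL, NULL, Eve); (NULL, NULL, NULL, Judy); (NULL, NULL, NULL, Tom); (NULL, NULL, NULL, Tom); (NULL, NULL, NULL, Zane); (NULL, NULL, NULL, NULL)

LEFT JOIN keeps every row from `students`; unmatched rows get NULL for `enrollments`'s columns.
Matching on s.stu_id = e.stu_id AND s.region = e.region. A NULL in a compared column never satisfies the condition.
- s (stu_id=7, region=DM) has no partner → padded with NULL.
- s (stu_id=7, region=DM) has no partner → padded with NULL.
- s (stu_id=9, region=UI) has no partner → padded with NULL.
- s (stu_id=NULL, region=DM) has no partner → padded with NULL.
- s (stu_id=3, region=DM) has no partner → padded with NULL.
- s (stu_id=7, region=UI) has no partner → padded with NULL.
- s (stu_id=6, region=CR) has no partner → padded with NULL.
After projecting and ordering:
e.grade | e.course | e.region | s.name
NULL | NULL | NULL | Alice
NULL | NULL | NULL | Eve
NULL | NULL | NULL | Judy
NULL | NULL | NULL | Tom
NULL | NULL | NULL | Tom
NULL | NULL | NULL | Zane
NULL | NULL | NULL | NULL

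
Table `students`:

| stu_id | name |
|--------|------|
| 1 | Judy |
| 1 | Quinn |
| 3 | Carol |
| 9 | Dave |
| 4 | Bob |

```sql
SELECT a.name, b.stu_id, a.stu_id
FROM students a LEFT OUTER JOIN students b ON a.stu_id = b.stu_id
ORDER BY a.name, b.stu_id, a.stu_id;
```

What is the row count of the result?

LEFT JOIN keeps every row from `students a`; unmatched rows get NULL for `students b`'s columns.
Matching on a.stu_id = b.stu_id.
- stu_id=1: 2 matching b row(s), so 2 row(s) emitted.
- stu_id=1: 2 matching b row(s), so 2 row(s) emitted.
- stu_id=3: 1 matching b row(s), so 1 row(s) emitted.
- stu_id=9: 1 matching b row(s), so 1 row(s) emitted.
- stu_id=4: 1 matching b row(s), so 1 row(s) emitted.
Total: 7 rows.

7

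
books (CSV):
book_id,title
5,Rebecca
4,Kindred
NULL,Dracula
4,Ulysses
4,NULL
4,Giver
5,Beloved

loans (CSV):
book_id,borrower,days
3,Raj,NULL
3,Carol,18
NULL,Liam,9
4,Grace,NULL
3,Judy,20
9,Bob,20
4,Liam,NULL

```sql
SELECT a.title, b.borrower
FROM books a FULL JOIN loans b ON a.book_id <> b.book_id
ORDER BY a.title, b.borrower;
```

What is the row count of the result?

FULL OUTER JOIN keeps every row from both sides; unmatched rows get NULL for the other side's columns.
Matching on a.book_id <> b.book_id. A NULL in a compared column never satisfies the condition.
Matched pairs: 28; unmatched a rows kept: 1; unmatched b rows kept: 1.
Total: 28 matched + 2 padded = 30 rows.

30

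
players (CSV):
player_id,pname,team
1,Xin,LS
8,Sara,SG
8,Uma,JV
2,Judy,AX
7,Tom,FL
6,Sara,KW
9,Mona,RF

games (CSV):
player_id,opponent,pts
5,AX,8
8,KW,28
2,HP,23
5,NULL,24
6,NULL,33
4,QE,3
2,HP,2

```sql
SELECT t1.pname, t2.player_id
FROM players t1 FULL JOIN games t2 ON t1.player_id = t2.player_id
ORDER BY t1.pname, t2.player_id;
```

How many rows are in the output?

FULL OUTER JOIN keeps every row from both sides; unmatched rows get NULL for the other side's columns.
Matching on t1.player_id = t2.player_id.
- player_id=1: no t2 row matches, row kept with t2 columns NULL.
- player_id=8: 1 matching t2 row(s), so 1 row(s) emitted.
- player_id=8: 1 matching t2 row(s), so 1 row(s) emitted.
- player_id=2: 2 matching t2 row(s), so 2 row(s) emitted.
- player_id=7: no t2 row matches, row kept with t2 columns NULL.
- player_id=6: 1 matching t2 row(s), so 1 row(s) emitted.
- player_id=9: no t2 row matches, row kept with t2 columns NULL.
- 3 row(s) from t2 found no t1 partner → padded with NULL.
Total: 5 matched + 6 padded = 11 rows.

11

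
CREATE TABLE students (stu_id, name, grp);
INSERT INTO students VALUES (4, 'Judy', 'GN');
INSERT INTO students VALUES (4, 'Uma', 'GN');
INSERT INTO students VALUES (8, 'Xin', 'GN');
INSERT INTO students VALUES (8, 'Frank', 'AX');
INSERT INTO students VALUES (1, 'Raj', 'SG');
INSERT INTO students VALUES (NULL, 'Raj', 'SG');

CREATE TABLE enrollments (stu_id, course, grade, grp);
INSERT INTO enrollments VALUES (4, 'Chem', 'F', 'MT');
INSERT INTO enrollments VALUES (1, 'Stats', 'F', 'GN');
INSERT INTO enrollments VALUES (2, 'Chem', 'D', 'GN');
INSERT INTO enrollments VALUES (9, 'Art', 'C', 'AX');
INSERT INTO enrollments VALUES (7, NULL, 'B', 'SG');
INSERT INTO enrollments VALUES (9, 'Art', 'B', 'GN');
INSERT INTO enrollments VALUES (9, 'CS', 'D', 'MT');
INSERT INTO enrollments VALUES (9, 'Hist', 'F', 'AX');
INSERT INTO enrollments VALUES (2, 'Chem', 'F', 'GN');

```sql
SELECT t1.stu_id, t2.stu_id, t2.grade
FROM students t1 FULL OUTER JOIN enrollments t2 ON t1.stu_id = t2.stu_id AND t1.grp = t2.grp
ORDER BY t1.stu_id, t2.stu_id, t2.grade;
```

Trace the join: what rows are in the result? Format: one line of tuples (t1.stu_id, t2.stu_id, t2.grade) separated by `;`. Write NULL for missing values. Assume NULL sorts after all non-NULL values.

FULL OUTER JOIN keeps every row from both sides; unmatched rows get NULL for the other side's columns.
Matching on t1.stu_id = t2.stu_id AND t1.grp = t2.grp. A NULL in a compared column never satisfies the condition.
Matched pairs: 0; unmatched t1 rows kept: 6; unmatched t2 rows kept: 9.

(1, NULL, NULL); (4, NULL, NULL); (4, NULL, NULL); (8, NULL, NULL); (8, NULL, NULL); (NULL, 1, F); (NULL, 2, D); (NULL, 2, F); (NULL, 4, F); (NULL, 7, B); (NULL, 9, B); (NULL, 9, C); (NULL, 9, D); (NULL, 9, F); (NULL, NULL, NULL)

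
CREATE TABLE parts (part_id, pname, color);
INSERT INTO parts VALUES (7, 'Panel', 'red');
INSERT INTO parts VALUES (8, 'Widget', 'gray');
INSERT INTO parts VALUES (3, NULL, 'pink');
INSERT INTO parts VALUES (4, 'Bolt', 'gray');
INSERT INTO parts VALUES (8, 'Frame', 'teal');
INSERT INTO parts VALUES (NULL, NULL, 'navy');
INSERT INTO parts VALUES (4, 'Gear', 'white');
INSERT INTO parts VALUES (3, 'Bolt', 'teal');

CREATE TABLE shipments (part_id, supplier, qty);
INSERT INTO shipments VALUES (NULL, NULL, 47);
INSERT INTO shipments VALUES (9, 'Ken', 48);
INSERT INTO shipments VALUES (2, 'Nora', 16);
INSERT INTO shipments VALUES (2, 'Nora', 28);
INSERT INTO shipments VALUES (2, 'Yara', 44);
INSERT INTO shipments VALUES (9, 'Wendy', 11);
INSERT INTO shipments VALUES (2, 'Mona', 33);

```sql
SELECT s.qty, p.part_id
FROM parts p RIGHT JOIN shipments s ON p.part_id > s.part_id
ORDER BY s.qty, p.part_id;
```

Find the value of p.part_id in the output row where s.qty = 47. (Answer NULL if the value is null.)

NULL

RIGHT JOIN keeps every row from `shipments`; unmatched rows get NULL for `parts`'s columns.
Matching on p.part_id > s.part_id. A NULL in a compared column never satisfies the condition.
Matched pairs: 28; unmatched s rows kept: 3.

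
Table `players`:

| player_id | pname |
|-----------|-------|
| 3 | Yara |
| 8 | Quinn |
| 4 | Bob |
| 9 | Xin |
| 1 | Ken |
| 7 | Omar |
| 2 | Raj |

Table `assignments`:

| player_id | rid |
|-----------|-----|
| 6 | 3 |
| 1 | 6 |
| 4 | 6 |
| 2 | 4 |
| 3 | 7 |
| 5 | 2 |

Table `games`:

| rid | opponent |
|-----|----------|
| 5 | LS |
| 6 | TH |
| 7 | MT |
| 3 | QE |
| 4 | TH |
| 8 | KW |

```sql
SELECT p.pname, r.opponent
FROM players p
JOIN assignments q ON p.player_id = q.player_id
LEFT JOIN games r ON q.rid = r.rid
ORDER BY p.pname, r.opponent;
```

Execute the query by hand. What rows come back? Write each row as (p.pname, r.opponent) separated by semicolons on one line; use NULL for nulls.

(Bob, TH); (Ken, TH); (Raj, TH); (Yara, MT)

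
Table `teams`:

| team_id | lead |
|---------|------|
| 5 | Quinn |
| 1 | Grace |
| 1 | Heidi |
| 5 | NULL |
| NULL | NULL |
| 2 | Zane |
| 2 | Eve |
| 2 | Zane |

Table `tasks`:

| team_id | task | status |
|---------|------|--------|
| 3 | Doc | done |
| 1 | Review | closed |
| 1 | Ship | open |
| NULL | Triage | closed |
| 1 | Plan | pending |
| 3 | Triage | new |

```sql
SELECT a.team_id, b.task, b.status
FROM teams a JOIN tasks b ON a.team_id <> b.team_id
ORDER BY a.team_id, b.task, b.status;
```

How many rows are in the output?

INNER JOIN keeps only pairs where the ON condition holds.
Matching on a.team_id <> b.team_id. A NULL in a compared column never satisfies the condition.
Matched pairs: 29.
Total: 29 rows.

29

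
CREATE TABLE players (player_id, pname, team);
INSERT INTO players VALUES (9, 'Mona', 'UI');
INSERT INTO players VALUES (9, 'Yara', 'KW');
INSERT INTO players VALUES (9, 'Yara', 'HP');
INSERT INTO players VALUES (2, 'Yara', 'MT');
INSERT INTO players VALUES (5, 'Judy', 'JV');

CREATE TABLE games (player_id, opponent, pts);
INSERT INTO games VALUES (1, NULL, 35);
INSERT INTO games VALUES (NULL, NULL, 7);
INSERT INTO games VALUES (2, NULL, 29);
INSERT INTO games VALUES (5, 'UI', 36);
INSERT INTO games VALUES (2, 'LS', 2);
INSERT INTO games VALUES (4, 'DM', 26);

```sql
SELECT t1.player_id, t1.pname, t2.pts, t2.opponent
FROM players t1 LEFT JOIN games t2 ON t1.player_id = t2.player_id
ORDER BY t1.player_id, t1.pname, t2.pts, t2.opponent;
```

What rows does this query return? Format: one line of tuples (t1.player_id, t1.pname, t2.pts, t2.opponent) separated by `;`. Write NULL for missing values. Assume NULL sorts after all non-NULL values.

LEFT JOIN keeps every row from `players`; unmatched rows get NULL for `games`'s columns.
Matching on t1.player_id = t2.player_id. A NULL in a compared column never satisfies the condition.
- t1 (player_id=9) has no partner → padded with NULL.
- t1 (player_id=9) has no partner → padded with NULL.
- t1 (player_id=9) has no partner → padded with NULL.
- t1 (player_id=2) pairs with 2 row(s) of t2.
- t1 (player_id=5) pairs with 1 row(s) of t2.
After projecting and ordering:
t1.player_id | t1.pname | t2.pts | t2.opponent
2 | Yara | 2 | LS
2 | Yara | 29 | NULL
5 | Judy | 36 | UI
9 | Mona | NULL | NULL
9 | Yara | NULL | NULL
9 | Yara | NULL | NULL

(2, Yara, 2, LS); (2, Yara, 29, NULL); (5, Judy, 36, UI); (9, Mona, NULL, NULL); (9, Yara, NULL, NULL); (9, Yara, NULL, NULL)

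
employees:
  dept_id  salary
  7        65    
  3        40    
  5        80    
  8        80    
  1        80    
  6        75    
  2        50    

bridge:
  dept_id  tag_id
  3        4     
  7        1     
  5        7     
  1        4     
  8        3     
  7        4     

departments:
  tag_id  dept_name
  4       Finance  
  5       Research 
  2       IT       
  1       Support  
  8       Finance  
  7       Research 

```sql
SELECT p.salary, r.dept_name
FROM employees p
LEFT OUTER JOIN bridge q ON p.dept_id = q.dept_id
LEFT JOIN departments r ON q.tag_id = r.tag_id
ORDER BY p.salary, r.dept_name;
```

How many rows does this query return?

8

Step 1 — p LEFT JOIN q on dept_id → 8 row(s).
Then LEFT JOIN `departments r` on tag_id: each of those 8 rows is kept; rows whose q.tag_id has no match in r get NULL for r's columns.
Result: 8 row(s).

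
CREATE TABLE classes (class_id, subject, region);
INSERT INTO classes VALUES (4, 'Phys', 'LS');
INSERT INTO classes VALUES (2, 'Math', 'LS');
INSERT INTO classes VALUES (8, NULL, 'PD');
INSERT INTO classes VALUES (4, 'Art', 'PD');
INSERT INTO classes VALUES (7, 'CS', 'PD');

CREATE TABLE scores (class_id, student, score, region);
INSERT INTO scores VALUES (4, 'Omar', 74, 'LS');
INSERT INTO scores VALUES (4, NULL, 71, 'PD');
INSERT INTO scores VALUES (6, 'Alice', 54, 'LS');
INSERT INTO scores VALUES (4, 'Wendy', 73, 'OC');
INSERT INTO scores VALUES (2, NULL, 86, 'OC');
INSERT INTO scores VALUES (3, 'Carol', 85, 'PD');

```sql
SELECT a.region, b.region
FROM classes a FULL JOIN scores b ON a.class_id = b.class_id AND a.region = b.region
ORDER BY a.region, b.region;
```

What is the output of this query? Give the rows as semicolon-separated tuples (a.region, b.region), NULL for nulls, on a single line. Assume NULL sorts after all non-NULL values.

FULL OUTER JOIN keeps every row from both sides; unmatched rows get NULL for the other side's columns.
Matching on a.class_id = b.class_id AND a.region = b.region.
- a row (class_id=4, region=LS): matches 1 b row(s) → 1 output row(s).
- a row (class_id=2, region=LS): no match → kept, b columns NULL.
- a row (class_id=8, region=PD): no match → kept, b columns NULL.
- a row (class_id=4, region=PD): matches 1 b row(s) → 1 output row(s).
- a row (class_id=7, region=PD): no match → kept, b columns NULL.
- 4 b row(s) had no a match → kept, a columns NULL.
After projecting and ordering:
a.region | b.region
LS | LS
LS | NULL
PD | PD
PD | NULL
PD | NULL
NULL | LS
NULL | OC
NULL | OC
NULL | PD

(LS, LS); (LS, NULL); (PD, PD); (PD, NULL); (PD, NULL); (NULL, LS); (NULL, OC); (NULL, OC); (NULL, PD)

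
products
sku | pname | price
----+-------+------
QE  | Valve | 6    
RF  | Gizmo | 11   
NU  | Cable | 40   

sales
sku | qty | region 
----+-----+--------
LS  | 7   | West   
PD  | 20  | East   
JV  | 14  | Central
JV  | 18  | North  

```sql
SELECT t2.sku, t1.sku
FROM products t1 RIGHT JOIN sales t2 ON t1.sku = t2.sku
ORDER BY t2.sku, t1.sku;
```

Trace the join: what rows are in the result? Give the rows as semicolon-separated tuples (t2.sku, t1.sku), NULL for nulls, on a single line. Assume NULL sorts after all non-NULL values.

(JV, NULL); (JV, NULL); (LS, NULL); (PD, NULL)

RIGHT JOIN keeps every row from `sales`; unmatched rows get NULL for `products`'s columns.
Matching on t1.sku = t2.sku.
Matched pairs: 0; unmatched t2 rows kept: 4.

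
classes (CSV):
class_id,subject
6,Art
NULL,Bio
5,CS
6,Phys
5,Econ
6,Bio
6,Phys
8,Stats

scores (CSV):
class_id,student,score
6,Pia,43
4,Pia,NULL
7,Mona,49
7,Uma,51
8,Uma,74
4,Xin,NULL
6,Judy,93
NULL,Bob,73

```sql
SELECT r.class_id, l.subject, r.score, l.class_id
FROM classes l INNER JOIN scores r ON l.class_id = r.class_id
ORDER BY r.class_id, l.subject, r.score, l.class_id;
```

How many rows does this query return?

9

INNER JOIN keeps only pairs where the ON condition holds.
Matching on l.class_id = r.class_id. A NULL in a compared column never satisfies the condition.
Matched pairs: 9.
Total: 9 rows.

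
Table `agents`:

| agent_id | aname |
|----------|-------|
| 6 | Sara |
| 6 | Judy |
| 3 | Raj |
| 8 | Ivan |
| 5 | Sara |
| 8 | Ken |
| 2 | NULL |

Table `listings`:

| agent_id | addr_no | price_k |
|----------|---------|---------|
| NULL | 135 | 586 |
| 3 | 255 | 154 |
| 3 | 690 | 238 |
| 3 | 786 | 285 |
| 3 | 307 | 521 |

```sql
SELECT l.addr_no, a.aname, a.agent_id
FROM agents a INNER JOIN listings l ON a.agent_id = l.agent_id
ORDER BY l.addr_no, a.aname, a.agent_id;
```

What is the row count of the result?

4

INNER JOIN keeps only pairs where the ON condition holds.
Matching on a.agent_id = l.agent_id. A NULL in a compared column never satisfies the condition.
Matched pairs: 4.
Total: 4 rows.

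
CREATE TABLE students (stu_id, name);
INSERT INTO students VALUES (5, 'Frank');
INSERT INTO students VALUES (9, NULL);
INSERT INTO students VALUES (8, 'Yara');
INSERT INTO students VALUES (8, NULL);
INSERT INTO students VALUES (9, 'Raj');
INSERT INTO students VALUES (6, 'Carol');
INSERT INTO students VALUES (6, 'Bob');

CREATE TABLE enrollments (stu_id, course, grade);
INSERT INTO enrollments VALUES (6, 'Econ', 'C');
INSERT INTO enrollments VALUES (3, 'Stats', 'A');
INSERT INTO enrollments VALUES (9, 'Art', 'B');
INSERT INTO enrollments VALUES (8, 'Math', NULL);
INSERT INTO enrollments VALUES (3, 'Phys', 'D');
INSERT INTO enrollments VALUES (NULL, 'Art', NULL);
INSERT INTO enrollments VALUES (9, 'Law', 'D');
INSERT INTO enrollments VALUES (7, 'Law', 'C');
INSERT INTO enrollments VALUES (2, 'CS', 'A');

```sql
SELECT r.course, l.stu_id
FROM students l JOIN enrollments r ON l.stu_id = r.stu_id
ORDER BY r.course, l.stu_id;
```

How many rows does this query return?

8

INNER JOIN keeps only pairs where the ON condition holds.
Matching on l.stu_id = r.stu_id. A NULL in a compared column never satisfies the condition.
- stu_id=5: no matching r row, dropped.
- stu_id=9: 2 matching r row(s), so 2 row(s) emitted.
- stu_id=8: 1 matching r row(s), so 1 row(s) emitted.
- stu_id=8: 1 matching r row(s), so 1 row(s) emitted.
- stu_id=9: 2 matching r row(s), so 2 row(s) emitted.
- stu_id=6: 1 matching r row(s), so 1 row(s) emitted.
- stu_id=6: 1 matching r row(s), so 1 row(s) emitted.
Total: 8 rows.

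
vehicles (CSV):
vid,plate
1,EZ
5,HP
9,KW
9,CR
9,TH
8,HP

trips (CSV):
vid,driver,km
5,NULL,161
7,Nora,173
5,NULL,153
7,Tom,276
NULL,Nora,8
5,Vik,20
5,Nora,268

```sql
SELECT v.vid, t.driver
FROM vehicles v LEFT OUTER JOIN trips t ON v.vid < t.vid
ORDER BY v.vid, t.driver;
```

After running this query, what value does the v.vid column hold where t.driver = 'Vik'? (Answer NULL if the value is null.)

LEFT JOIN keeps every row from `vehicles`; unmatched rows get NULL for `trips`'s columns.
Matching on v.vid < t.vid. A NULL in a compared column never satisfies the condition.
- v (vid=1) pairs with 6 row(s) of t.
- v (vid=5) pairs with 2 row(s) of t.
- v (vid=9) has no partner → padded with NULL.
- v (vid=9) has no partner → padded with NULL.
- v (vid=9) has no partner → padded with NULL.
- v (vid=8) has no partner → padded with NULL.

1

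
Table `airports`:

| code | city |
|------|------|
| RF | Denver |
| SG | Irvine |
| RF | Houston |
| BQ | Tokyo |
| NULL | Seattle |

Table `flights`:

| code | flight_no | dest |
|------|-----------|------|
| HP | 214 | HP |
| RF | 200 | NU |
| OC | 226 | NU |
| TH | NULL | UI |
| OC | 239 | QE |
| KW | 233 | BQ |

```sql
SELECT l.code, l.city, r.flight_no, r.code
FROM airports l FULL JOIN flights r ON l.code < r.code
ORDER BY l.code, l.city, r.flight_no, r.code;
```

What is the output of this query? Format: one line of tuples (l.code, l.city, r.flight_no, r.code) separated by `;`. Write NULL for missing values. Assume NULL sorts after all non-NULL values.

(BQ, Tokyo, 200, RF); (BQ, Tokyo, 214, HP); (BQ, Tokyo, 226, OC); (BQ, Tokyo, 233, KW); (BQ, Tokyo, 239, OC); (BQ, Tokyo, NULL, TH); (RF, Denver, NULL, TH); (RF, Houston, NULL, TH); (SG, Irvine, NULL, TH); (NULL, Seattle, NULL, NULL)

FULL OUTER JOIN keeps every row from both sides; unmatched rows get NULL for the other side's columns.
Matching on l.code < r.code. A NULL in a compared column never satisfies the condition.
Matched pairs: 9; unmatched l rows kept: 1; unmatched r rows kept: 0.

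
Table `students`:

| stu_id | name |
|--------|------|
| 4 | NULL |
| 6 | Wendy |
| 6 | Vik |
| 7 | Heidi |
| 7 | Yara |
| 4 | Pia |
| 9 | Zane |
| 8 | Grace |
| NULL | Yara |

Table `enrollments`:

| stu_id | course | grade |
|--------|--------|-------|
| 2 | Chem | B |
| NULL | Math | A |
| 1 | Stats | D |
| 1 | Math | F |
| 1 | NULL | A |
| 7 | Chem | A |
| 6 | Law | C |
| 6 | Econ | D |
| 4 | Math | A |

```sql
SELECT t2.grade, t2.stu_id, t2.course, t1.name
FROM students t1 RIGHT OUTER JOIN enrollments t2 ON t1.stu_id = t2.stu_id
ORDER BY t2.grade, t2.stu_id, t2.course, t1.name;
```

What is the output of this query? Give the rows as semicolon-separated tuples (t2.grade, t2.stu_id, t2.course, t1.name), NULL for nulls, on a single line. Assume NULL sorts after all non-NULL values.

RIGHT JOIN keeps every row from `enrollments`; unmatched rows get NULL for `students`'s columns.
Matching on t1.stu_id = t2.stu_id. A NULL in a compared column never satisfies the condition.
Matched pairs: 8; unmatched t2 rows kept: 5.

(A, 1, NULL, NULL); (A, 4, Math, Pia); (A, 4, Math, NULL); (A, 7, Chem, Heidi); (A, 7, Chem, Yara); (A, NULL, Math, NULL); (B, 2, Chem, NULL); (C, 6, Law, Vik); (C, 6, Law, Wendy); (D, 1, Stats, NULL); (D, 6, Econ, Vik); (D, 6, Econ, Wendy); (F, 1, Math, NULL)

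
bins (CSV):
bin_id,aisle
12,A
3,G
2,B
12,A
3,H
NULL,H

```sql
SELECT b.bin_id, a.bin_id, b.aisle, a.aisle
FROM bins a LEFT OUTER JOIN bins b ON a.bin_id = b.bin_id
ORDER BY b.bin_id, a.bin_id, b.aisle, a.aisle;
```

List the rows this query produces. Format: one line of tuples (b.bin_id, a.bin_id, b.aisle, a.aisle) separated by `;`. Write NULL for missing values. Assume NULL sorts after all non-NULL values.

(2, 2, B, B); (3, 3, G, G); (3, 3, G, H); (3, 3, H, G); (3, 3, H, H); (12, 12, A, A); (12, 12, A, A); (12, 12, A, A); (12, 12, A, A); (NULL, NULL, NULL, H)

LEFT JOIN keeps every row from `bins a`; unmatched rows get NULL for `bins b`'s columns.
Matching on a.bin_id = b.bin_id. A NULL in a compared column never satisfies the condition.
- a row (bin_id=12): matches 2 b row(s) → 2 output row(s).
- a row (bin_id=3): matches 2 b row(s) → 2 output row(s).
- a row (bin_id=2): matches 1 b row(s) → 1 output row(s).
- a row (bin_id=12): matches 2 b row(s) → 2 output row(s).
- a row (bin_id=3): matches 2 b row(s) → 2 output row(s).
- a row (bin_id=NULL): no match → kept, b columns NULL.
After projecting and ordering:
b.bin_id | a.bin_id | b.aisle | a.aisle
2 | 2 | B | B
3 | 3 | G | G
3 | 3 | G | H
3 | 3 | H | G
3 | 3 | H | H
12 | 12 | A | A
12 | 12 | A | A
12 | 12 | A | A
12 | 12 | A | A
NULL | NULL | NULL | H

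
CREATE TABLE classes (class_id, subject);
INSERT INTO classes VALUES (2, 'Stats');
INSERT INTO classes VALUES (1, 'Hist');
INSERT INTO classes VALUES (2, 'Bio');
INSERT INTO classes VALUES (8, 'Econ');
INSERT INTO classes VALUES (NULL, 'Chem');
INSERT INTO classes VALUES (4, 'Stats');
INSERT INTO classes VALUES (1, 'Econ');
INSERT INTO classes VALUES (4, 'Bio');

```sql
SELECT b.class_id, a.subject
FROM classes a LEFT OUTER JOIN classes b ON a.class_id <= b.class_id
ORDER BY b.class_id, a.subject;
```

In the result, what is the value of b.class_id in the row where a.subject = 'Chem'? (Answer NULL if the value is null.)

NULL

LEFT JOIN keeps every row from `classes a`; unmatched rows get NULL for `classes b`'s columns.
Matching on a.class_id <= b.class_id. A NULL in a compared column never satisfies the condition.
Matched pairs: 31; unmatched a rows kept: 1.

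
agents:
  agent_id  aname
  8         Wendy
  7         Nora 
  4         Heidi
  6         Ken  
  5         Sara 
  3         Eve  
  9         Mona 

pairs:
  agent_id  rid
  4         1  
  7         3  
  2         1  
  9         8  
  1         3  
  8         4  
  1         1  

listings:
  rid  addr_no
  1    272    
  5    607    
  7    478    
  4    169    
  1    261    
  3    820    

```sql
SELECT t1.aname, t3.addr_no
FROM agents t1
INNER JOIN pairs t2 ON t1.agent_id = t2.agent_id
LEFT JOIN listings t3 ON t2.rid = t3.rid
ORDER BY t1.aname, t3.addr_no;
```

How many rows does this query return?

Joins associate left-to-right: agents INNER JOIN pairs on agent_id gives 4 intermediate row(s).
Then LEFT JOIN `listings t3` on rid: each of those 4 rows is kept; rows whose t2.rid has no match in t3 get NULL for t3's columns.
Result: 5 row(s).

5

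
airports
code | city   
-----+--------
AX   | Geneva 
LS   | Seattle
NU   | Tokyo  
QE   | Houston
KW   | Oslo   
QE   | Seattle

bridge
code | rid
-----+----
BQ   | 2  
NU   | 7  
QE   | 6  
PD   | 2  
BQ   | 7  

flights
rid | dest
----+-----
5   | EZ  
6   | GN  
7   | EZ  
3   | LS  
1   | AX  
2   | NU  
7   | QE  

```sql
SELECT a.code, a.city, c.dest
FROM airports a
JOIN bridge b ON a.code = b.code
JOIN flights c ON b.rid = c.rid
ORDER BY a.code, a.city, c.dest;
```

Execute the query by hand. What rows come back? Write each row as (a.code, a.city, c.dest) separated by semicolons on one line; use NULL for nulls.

Evaluate left to right. First `airports a INNER JOIN bridge b` on code: 3 row(s).
Then INNER JOIN `flights c` on rid: keep only rows whose b.rid appears in c.

(NU, Tokyo, EZ); (NU, Tokyo, QE); (QE, Houston, GN); (QE, Seattle, GN)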